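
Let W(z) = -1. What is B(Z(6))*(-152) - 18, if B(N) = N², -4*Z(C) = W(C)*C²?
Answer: -12330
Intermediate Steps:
Z(C) = C²/4 (Z(C) = -(-1)*C²/4 = C²/4)
B(Z(6))*(-152) - 18 = ((¼)*6²)²*(-152) - 18 = ((¼)*36)²*(-152) - 18 = 9²*(-152) - 18 = 81*(-152) - 18 = -12312 - 18 = -12330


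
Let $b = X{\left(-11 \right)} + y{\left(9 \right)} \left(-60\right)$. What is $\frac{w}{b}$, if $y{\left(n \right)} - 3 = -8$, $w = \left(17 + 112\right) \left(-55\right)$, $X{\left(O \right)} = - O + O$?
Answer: $- \frac{473}{20} \approx -23.65$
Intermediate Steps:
$X{\left(O \right)} = 0$
$w = -7095$ ($w = 129 \left(-55\right) = -7095$)
$y{\left(n \right)} = -5$ ($y{\left(n \right)} = 3 - 8 = -5$)
$b = 300$ ($b = 0 - -300 = 0 + 300 = 300$)
$\frac{w}{b} = - \frac{7095}{300} = \left(-7095\right) \frac{1}{300} = - \frac{473}{20}$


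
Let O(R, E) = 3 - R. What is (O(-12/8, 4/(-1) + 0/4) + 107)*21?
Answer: 4683/2 ≈ 2341.5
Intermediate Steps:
(O(-12/8, 4/(-1) + 0/4) + 107)*21 = ((3 - (-12)/8) + 107)*21 = ((3 - 1*(-3/2)) + 107)*21 = ((3 + 3/2) + 107)*21 = (9/2 + 107)*21 = (223/2)*21 = 4683/2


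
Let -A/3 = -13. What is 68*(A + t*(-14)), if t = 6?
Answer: -3060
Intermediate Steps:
A = 39 (A = -3*(-13) = 39)
68*(A + t*(-14)) = 68*(39 + 6*(-14)) = 68*(39 - 84) = 68*(-45) = -3060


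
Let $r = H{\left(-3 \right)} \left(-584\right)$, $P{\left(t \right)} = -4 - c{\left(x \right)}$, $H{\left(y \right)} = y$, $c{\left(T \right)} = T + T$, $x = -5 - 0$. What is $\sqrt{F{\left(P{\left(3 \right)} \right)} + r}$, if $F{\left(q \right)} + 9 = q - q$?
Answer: $\sqrt{1743} \approx 41.749$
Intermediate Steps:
$x = -5$ ($x = -5 + 0 = -5$)
$c{\left(T \right)} = 2 T$
$P{\left(t \right)} = 6$ ($P{\left(t \right)} = -4 - 2 \left(-5\right) = -4 - -10 = -4 + 10 = 6$)
$r = 1752$ ($r = \left(-3\right) \left(-584\right) = 1752$)
$F{\left(q \right)} = -9$ ($F{\left(q \right)} = -9 + \left(q - q\right) = -9 + 0 = -9$)
$\sqrt{F{\left(P{\left(3 \right)} \right)} + r} = \sqrt{-9 + 1752} = \sqrt{1743}$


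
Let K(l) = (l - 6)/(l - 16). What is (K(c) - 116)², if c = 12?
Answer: 55225/4 ≈ 13806.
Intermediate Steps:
K(l) = (-6 + l)/(-16 + l)
(K(c) - 116)² = ((-6 + 12)/(-16 + 12) - 116)² = (6/(-4) - 116)² = (-¼*6 - 116)² = (-3/2 - 116)² = (-235/2)² = 55225/4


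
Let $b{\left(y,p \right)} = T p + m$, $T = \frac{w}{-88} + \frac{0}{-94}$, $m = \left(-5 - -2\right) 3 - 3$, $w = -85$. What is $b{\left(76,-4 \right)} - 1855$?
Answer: $- \frac{41159}{22} \approx -1870.9$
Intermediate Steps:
$m = -12$ ($m = \left(-5 + 2\right) 3 - 3 = \left(-3\right) 3 - 3 = -9 - 3 = -12$)
$T = \frac{85}{88}$ ($T = - \frac{85}{-88} + \frac{0}{-94} = \left(-85\right) \left(- \frac{1}{88}\right) + 0 \left(- \frac{1}{94}\right) = \frac{85}{88} + 0 = \frac{85}{88} \approx 0.96591$)
$b{\left(y,p \right)} = -12 + \frac{85 p}{88}$ ($b{\left(y,p \right)} = \frac{85 p}{88} - 12 = -12 + \frac{85 p}{88}$)
$b{\left(76,-4 \right)} - 1855 = \left(-12 + \frac{85}{88} \left(-4\right)\right) - 1855 = \left(-12 - \frac{85}{22}\right) - 1855 = - \frac{349}{22} - 1855 = - \frac{41159}{22}$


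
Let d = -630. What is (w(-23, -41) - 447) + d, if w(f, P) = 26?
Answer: -1051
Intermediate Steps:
(w(-23, -41) - 447) + d = (26 - 447) - 630 = -421 - 630 = -1051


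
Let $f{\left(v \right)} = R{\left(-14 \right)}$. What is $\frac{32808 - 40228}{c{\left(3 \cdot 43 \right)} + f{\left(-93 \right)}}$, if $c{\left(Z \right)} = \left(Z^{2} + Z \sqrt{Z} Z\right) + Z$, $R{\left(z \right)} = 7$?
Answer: $\frac{6224267}{1772079196} - \frac{6173811 \sqrt{129}}{1772079196} \approx -0.036057$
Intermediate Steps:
$f{\left(v \right)} = 7$
$c{\left(Z \right)} = Z + Z^{2} + Z^{\frac{5}{2}}$ ($c{\left(Z \right)} = \left(Z^{2} + Z^{\frac{3}{2}} Z\right) + Z = \left(Z^{2} + Z^{\frac{5}{2}}\right) + Z = Z + Z^{2} + Z^{\frac{5}{2}}$)
$\frac{32808 - 40228}{c{\left(3 \cdot 43 \right)} + f{\left(-93 \right)}} = \frac{32808 - 40228}{\left(3 \cdot 43 + \left(3 \cdot 43\right)^{2} + \left(3 \cdot 43\right)^{\frac{5}{2}}\right) + 7} = - \frac{7420}{\left(129 + 129^{2} + 129^{\frac{5}{2}}\right) + 7} = - \frac{7420}{\left(129 + 16641 + 16641 \sqrt{129}\right) + 7} = - \frac{7420}{\left(16770 + 16641 \sqrt{129}\right) + 7} = - \frac{7420}{16777 + 16641 \sqrt{129}}$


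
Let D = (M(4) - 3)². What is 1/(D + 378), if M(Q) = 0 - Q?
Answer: 1/427 ≈ 0.0023419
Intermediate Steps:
M(Q) = -Q
D = 49 (D = (-1*4 - 3)² = (-4 - 3)² = (-7)² = 49)
1/(D + 378) = 1/(49 + 378) = 1/427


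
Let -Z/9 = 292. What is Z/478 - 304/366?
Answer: -276790/43737 ≈ -6.3285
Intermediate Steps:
Z = -2628 (Z = -9*292 = -2628)
Z/478 - 304/366 = -2628/478 - 304/366 = -2628*1/478 - 304*1/366 = -1314/239 - 152/183 = -276790/43737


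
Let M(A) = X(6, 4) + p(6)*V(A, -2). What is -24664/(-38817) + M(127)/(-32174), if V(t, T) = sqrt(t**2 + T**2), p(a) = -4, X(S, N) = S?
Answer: 396653317/624449079 + 2*sqrt(16133)/16087 ≈ 0.65100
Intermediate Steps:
V(t, T) = sqrt(T**2 + t**2)
M(A) = 6 - 4*sqrt(4 + A**2) (M(A) = 6 - 4*sqrt((-2)**2 + A**2) = 6 - 4*sqrt(4 + A**2))
-24664/(-38817) + M(127)/(-32174) = -24664/(-38817) + (6 - 4*sqrt(4 + 127**2))/(-32174) = -24664*(-1/38817) + (6 - 4*sqrt(4 + 16129))*(-1/32174) = 24664/38817 + (6 - 4*sqrt(16133))*(-1/32174) = 24664/38817 + (-3/16087 + 2*sqrt(16133)/16087) = 396653317/624449079 + 2*sqrt(16133)/16087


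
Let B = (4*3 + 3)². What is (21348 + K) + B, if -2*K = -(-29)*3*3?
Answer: 42885/2 ≈ 21443.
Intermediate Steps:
B = 225 (B = (12 + 3)² = 15² = 225)
K = -261/2 (K = -(-(-29)*3)*3/2 = -(-29*(-3))*3/2 = -87*3/2 = -½*261 = -261/2 ≈ -130.50)
(21348 + K) + B = (21348 - 261/2) + 225 = 42435/2 + 225 = 42885/2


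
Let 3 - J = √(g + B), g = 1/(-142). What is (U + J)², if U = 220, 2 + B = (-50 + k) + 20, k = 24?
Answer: (31666 - I*√161454)²/20164 ≈ 49721.0 - 1262.0*I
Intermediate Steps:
g = -1/142 ≈ -0.0070423
B = -8 (B = -2 + ((-50 + 24) + 20) = -2 + (-26 + 20) = -2 - 6 = -8)
J = 3 - I*√161454/142 (J = 3 - √(-1/142 - 8) = 3 - √(-1137/142) = 3 - I*√161454/142 ≈ 3.0 - 2.8297*I)
(U + J)² = (220 + (3 - I*√161454/142))² = (223 - I*√161454/142)²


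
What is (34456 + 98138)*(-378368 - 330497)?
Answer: -93991245810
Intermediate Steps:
(34456 + 98138)*(-378368 - 330497) = 132594*(-708865) = -93991245810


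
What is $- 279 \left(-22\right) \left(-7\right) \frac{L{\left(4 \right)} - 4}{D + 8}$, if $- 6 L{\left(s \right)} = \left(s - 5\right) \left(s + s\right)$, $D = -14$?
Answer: $-19096$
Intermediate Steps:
$L{\left(s \right)} = - \frac{s \left(-5 + s\right)}{3}$ ($L{\left(s \right)} = - \frac{\left(s - 5\right) \left(s + s\right)}{6} = - \frac{\left(-5 + s\right) 2 s}{6} = - \frac{2 s \left(-5 + s\right)}{6} = - \frac{s \left(-5 + s\right)}{3}$)
$- 279 \left(-22\right) \left(-7\right) \frac{L{\left(4 \right)} - 4}{D + 8} = - 279 \left(-22\right) \left(-7\right) \frac{\frac{1}{3} \cdot 4 \left(5 - 4\right) - 4}{-14 + 8} = - 279 \cdot 154 \frac{\frac{1}{3} \cdot 4 \left(5 - 4\right) - 4}{-6} = - 279 \cdot 154 \left(\frac{1}{3} \cdot 4 \cdot 1 - 4\right) \left(- \frac{1}{6}\right) = - 279 \cdot 154 \left(\frac{4}{3} - 4\right) \left(- \frac{1}{6}\right) = - 279 \cdot 154 \left(\left(- \frac{8}{3}\right) \left(- \frac{1}{6}\right)\right) = - 279 \cdot 154 \cdot \frac{4}{9} = \left(-279\right) \frac{616}{9} = -19096$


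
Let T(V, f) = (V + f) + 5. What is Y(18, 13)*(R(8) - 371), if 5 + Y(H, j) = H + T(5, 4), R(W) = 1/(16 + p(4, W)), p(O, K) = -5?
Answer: -110160/11 ≈ -10015.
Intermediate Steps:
T(V, f) = 5 + V + f
R(W) = 1/11 (R(W) = 1/(16 - 5) = 1/11)
Y(H, j) = 9 + H (Y(H, j) = -5 + (H + (5 + 5 + 4)) = -5 + (H + 14) = -5 + (14 + H) = 9 + H)
Y(18, 13)*(R(8) - 371) = (9 + 18)*(1/11 - 371) = 27*(-4080/11) = -110160/11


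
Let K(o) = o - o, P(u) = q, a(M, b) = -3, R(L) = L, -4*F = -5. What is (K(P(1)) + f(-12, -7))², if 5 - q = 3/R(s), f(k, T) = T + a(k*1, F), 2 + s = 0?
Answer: 100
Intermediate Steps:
F = 5/4 (F = -¼*(-5) = 5/4 ≈ 1.2500)
s = -2 (s = -2 + 0 = -2)
f(k, T) = -3 + T (f(k, T) = T - 3 = -3 + T)
q = 13/2 (q = 5 - 3/(-2) = 5 - 3*(-1)/2 = 5 - 1*(-3/2) = 5 + 3/2 = 13/2 ≈ 6.5000)
P(u) = 13/2
K(o) = 0
(K(P(1)) + f(-12, -7))² = (0 + (-3 - 7))² = (0 - 10)² = (-10)² = 100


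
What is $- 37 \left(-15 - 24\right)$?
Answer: $1443$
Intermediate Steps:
$- 37 \left(-15 - 24\right) = \left(-37\right) \left(-39\right) = 1443$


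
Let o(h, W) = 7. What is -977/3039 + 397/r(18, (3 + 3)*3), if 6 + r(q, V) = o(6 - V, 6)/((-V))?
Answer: -21829049/349485 ≈ -62.461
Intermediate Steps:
r(q, V) = -6 - 7/V (r(q, V) = -6 + 7/((-V)) = -6 + 7*(-1/V) = -6 - 7/V)
-977/3039 + 397/r(18, (3 + 3)*3) = -977/3039 + 397/(-6 - 7*1/(3*(3 + 3))) = -977*1/3039 + 397/(-6 - 7/(6*3)) = -977/3039 + 397/(-6 - 7/18) = -977/3039 + 397/(-115/18) = -977/3039 + 397*(-18/115) = -977/3039 - 7146/115 = -21829049/349485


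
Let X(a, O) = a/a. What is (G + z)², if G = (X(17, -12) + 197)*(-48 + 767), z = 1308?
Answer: 20641068900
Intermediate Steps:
X(a, O) = 1
G = 142362 (G = (1 + 197)*(-48 + 767) = 198*719 = 142362)
(G + z)² = (142362 + 1308)² = 143670² = 20641068900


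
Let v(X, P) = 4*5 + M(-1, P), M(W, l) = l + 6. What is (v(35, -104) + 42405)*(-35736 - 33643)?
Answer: -2936604933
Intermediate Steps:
M(W, l) = 6 + l
v(X, P) = 26 + P (v(X, P) = 4*5 + (6 + P) = 20 + (6 + P) = 26 + P)
(v(35, -104) + 42405)*(-35736 - 33643) = ((26 - 104) + 42405)*(-35736 - 33643) = (-78 + 42405)*(-69379) = 42327*(-69379) = -2936604933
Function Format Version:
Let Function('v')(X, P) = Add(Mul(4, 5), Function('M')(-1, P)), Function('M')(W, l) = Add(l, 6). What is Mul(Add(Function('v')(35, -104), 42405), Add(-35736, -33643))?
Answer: -2936604933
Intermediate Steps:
Function('M')(W, l) = Add(6, l)
Function('v')(X, P) = Add(26, P) (Function('v')(X, P) = Add(Mul(4, 5), Add(6, P)) = Add(20, Add(6, P)) = Add(26, P))
Mul(Add(Function('v')(35, -104), 42405), Add(-35736, -33643)) = Mul(Add(Add(26, -104), 42405), Add(-35736, -33643)) = Mul(Add(-78, 42405), -69379) = Mul(42327, -69379) = -2936604933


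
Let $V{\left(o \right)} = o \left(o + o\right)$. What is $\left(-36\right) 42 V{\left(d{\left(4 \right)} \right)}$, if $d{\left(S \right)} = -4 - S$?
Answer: $-193536$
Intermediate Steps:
$V{\left(o \right)} = 2 o^{2}$ ($V{\left(o \right)} = o 2 o = 2 o^{2}$)
$\left(-36\right) 42 V{\left(d{\left(4 \right)} \right)} = \left(-36\right) 42 \cdot 2 \left(-4 - 4\right)^{2} = - 1512 \cdot 2 \left(-4 - 4\right)^{2} = - 1512 \cdot 2 \left(-8\right)^{2} = - 1512 \cdot 2 \cdot 64 = \left(-1512\right) 128 = -193536$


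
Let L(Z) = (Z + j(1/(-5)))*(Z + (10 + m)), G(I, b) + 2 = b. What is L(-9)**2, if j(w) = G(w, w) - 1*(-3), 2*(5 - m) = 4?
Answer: 26896/25 ≈ 1075.8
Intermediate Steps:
m = 3 (m = 5 - 1/2*4 = 5 - 2 = 3)
G(I, b) = -2 + b
j(w) = 1 + w (j(w) = (-2 + w) - 1*(-3) = (-2 + w) + 3 = 1 + w)
L(Z) = (13 + Z)*(4/5 + Z) (L(Z) = (Z + (1 + 1/(-5)))*(Z + (10 + 3)) = (Z + (1 - 1/5))*(Z + 13) = (Z + 4/5)*(13 + Z) = (4/5 + Z)*(13 + Z) = (13 + Z)*(4/5 + Z))
L(-9)**2 = (52/5 + (-9)**2 + (69/5)*(-9))**2 = (52/5 + 81 - 621/5)**2 = (-164/5)**2 = 26896/25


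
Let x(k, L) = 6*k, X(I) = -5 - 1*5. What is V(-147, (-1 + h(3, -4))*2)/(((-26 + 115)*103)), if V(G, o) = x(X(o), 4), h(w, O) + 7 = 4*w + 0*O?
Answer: -60/9167 ≈ -0.0065452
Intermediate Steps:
X(I) = -10 (X(I) = -5 - 5 = -10)
h(w, O) = -7 + 4*w (h(w, O) = -7 + (4*w + 0*O) = -7 + (4*w + 0) = -7 + 4*w)
V(G, o) = -60 (V(G, o) = 6*(-10) = -60)
V(-147, (-1 + h(3, -4))*2)/(((-26 + 115)*103)) = -60*1/(103*(-26 + 115)) = -60/(89*103) = -60/9167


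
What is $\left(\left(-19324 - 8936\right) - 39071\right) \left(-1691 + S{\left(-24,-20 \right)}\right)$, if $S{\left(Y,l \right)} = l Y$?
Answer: $81537841$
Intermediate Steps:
$S{\left(Y,l \right)} = Y l$
$\left(\left(-19324 - 8936\right) - 39071\right) \left(-1691 + S{\left(-24,-20 \right)}\right) = \left(\left(-19324 - 8936\right) - 39071\right) \left(-1691 - -480\right) = \left(-28260 - 39071\right) \left(-1691 + 480\right) = \left(-67331\right) \left(-1211\right) = 81537841$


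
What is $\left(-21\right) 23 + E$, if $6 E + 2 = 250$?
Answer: $- \frac{1325}{3} \approx -441.67$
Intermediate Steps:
$E = \frac{124}{3}$ ($E = - \frac{1}{3} + \frac{1}{6} \cdot 250 = - \frac{1}{3} + \frac{125}{3} = \frac{124}{3} \approx 41.333$)
$\left(-21\right) 23 + E = \left(-21\right) 23 + \frac{124}{3} = -483 + \frac{124}{3} = - \frac{1325}{3}$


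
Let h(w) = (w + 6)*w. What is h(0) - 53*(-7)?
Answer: 371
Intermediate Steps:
h(w) = w*(6 + w) (h(w) = (6 + w)*w = w*(6 + w))
h(0) - 53*(-7) = 0*(6 + 0) - 53*(-7) = 0*6 + 371 = 0 + 371 = 371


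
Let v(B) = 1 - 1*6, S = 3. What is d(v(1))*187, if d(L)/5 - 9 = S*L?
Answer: -5610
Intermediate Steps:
v(B) = -5 (v(B) = 1 - 6 = -5)
d(L) = 45 + 15*L (d(L) = 45 + 5*(3*L) = 45 + 15*L)
d(v(1))*187 = (45 + 15*(-5))*187 = (45 - 75)*187 = -30*187 = -5610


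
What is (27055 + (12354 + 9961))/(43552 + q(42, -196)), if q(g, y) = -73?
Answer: 49370/43479 ≈ 1.1355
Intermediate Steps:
(27055 + (12354 + 9961))/(43552 + q(42, -196)) = (27055 + (12354 + 9961))/(43552 - 73) = (27055 + 22315)/43479 = 49370*(1/43479) = 49370/43479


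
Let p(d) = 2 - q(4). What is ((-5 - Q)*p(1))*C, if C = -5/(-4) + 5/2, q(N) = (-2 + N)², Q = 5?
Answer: 75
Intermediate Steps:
p(d) = -2 (p(d) = 2 - (-2 + 4)² = 2 - 1*2² = 2 - 1*4 = 2 - 4 = -2)
C = 15/4 (C = -5*(-¼) + 5*(½) = 5/4 + 5/2 = 15/4 ≈ 3.7500)
((-5 - Q)*p(1))*C = ((-5 - 1*5)*(-2))*(15/4) = ((-5 - 5)*(-2))*(15/4) = -10*(-2)*(15/4) = 20*(15/4) = 75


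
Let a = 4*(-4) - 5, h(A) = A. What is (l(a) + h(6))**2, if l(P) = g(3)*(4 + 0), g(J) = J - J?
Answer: 36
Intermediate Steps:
g(J) = 0
a = -21 (a = -16 - 5 = -21)
l(P) = 0 (l(P) = 0*(4 + 0) = 0*4 = 0)
(l(a) + h(6))**2 = (0 + 6)**2 = 6**2 = 36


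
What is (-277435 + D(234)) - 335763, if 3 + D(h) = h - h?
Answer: -613201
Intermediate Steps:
D(h) = -3 (D(h) = -3 + (h - h) = -3 + 0 = -3)
(-277435 + D(234)) - 335763 = (-277435 - 3) - 335763 = -277438 - 335763 = -613201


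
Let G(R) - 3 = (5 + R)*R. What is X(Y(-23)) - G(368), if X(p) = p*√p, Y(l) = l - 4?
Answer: -137267 - 81*I*√3 ≈ -1.3727e+5 - 140.3*I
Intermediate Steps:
Y(l) = -4 + l
G(R) = 3 + R*(5 + R) (G(R) = 3 + (5 + R)*R = 3 + R*(5 + R))
X(p) = p^(3/2)
X(Y(-23)) - G(368) = (-4 - 23)^(3/2) - (3 + 368² + 5*368) = (-27)^(3/2) - (3 + 135424 + 1840) = -81*I*√3 - 1*137267 = -81*I*√3 - 137267 = -137267 - 81*I*√3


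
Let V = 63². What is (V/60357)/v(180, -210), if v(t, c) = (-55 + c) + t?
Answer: -1323/1710115 ≈ -0.00077363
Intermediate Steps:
V = 3969
v(t, c) = -55 + c + t
(V/60357)/v(180, -210) = (3969/60357)/(-55 - 210 + 180) = (3969*(1/60357))/(-85) = (1323/20119)*(-1/85) = -1323/1710115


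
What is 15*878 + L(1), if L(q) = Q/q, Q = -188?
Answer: 12982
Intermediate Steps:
L(q) = -188/q
15*878 + L(1) = 15*878 - 188/1 = 13170 - 188*1 = 13170 - 188 = 12982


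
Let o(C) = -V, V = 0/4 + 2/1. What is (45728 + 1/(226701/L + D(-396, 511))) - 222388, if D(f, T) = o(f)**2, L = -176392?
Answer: -84596467828/478867 ≈ -1.7666e+5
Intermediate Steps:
V = 2 (V = 0*(1/4) + 2*1 = 0 + 2 = 2)
o(C) = -2 (o(C) = -1*2 = -2)
D(f, T) = 4 (D(f, T) = (-2)**2 = 4)
(45728 + 1/(226701/L + D(-396, 511))) - 222388 = (45728 + 1/(226701/(-176392) + 4)) - 222388 = (45728 + 1/(226701*(-1/176392) + 4)) - 222388 = (45728 + 1/(-226701/176392 + 4)) - 222388 = (45728 + 1/(478867/176392)) - 222388 = (45728 + 176392/478867) - 222388 = 21897806568/478867 - 222388 = -84596467828/478867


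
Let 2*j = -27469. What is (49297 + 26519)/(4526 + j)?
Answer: -50544/6139 ≈ -8.2333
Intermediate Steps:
j = -27469/2 (j = (½)*(-27469) = -27469/2 ≈ -13735.)
(49297 + 26519)/(4526 + j) = (49297 + 26519)/(4526 - 27469/2) = 75816/(-18417/2) = 75816*(-2/18417) = -50544/6139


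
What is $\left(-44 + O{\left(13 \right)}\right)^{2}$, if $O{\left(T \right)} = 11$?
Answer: $1089$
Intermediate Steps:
$\left(-44 + O{\left(13 \right)}\right)^{2} = \left(-44 + 11\right)^{2} = \left(-33\right)^{2} = 1089$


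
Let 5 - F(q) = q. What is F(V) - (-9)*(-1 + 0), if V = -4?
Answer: 0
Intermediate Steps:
F(q) = 5 - q
F(V) - (-9)*(-1 + 0) = (5 - 1*(-4)) - (-9)*(-1 + 0) = (5 + 4) - (-9)*(-1) = 9 - 1*9 = 9 - 9 = 0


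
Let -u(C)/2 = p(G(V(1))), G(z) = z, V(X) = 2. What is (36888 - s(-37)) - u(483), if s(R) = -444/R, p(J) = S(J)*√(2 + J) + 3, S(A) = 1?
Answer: 36886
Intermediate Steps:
p(J) = 3 + √(2 + J) (p(J) = 1*√(2 + J) + 3 = √(2 + J) + 3 = 3 + √(2 + J))
u(C) = -10 (u(C) = -2*(3 + √(2 + 2)) = -2*(3 + √4) = -2*(3 + 2) = -2*5 = -10)
(36888 - s(-37)) - u(483) = (36888 - (-444)/(-37)) - 1*(-10) = (36888 - (-444)*(-1)/37) + 10 = (36888 - 1*12) + 10 = (36888 - 12) + 10 = 36876 + 10 = 36886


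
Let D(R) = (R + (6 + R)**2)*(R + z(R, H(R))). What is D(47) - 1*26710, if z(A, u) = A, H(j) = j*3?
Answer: 241754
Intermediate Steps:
H(j) = 3*j
D(R) = 2*R*(R + (6 + R)**2) (D(R) = (R + (6 + R)**2)*(R + R) = (R + (6 + R)**2)*(2*R) = 2*R*(R + (6 + R)**2))
D(47) - 1*26710 = 2*47*(47 + (6 + 47)**2) - 1*26710 = 2*47*(47 + 53**2) - 26710 = 2*47*(47 + 2809) - 26710 = 2*47*2856 - 26710 = 268464 - 26710 = 241754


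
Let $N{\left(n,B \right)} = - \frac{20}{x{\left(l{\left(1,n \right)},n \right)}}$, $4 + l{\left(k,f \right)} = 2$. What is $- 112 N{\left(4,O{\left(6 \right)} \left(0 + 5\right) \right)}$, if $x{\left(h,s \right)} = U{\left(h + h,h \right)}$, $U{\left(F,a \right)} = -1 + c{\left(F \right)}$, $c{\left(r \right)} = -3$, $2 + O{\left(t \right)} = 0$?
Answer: $-560$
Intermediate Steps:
$O{\left(t \right)} = -2$ ($O{\left(t \right)} = -2 + 0 = -2$)
$l{\left(k,f \right)} = -2$ ($l{\left(k,f \right)} = -4 + 2 = -2$)
$U{\left(F,a \right)} = -4$ ($U{\left(F,a \right)} = -1 - 3 = -4$)
$x{\left(h,s \right)} = -4$
$N{\left(n,B \right)} = 5$ ($N{\left(n,B \right)} = - \frac{20}{-4} = \left(-20\right) \left(- \frac{1}{4}\right) = 5$)
$- 112 N{\left(4,O{\left(6 \right)} \left(0 + 5\right) \right)} = \left(-112\right) 5 = -560$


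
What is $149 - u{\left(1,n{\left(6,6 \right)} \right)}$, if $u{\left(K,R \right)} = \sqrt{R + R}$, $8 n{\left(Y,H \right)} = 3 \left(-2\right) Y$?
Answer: $149 - 3 i \approx 149.0 - 3.0 i$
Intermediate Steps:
$n{\left(Y,H \right)} = - \frac{3 Y}{4}$ ($n{\left(Y,H \right)} = \frac{3 \left(-2\right) Y}{8} = \frac{\left(-6\right) Y}{8} = - \frac{3 Y}{4}$)
$u{\left(K,R \right)} = \sqrt{2} \sqrt{R}$ ($u{\left(K,R \right)} = \sqrt{2 R} = \sqrt{2} \sqrt{R}$)
$149 - u{\left(1,n{\left(6,6 \right)} \right)} = 149 - \sqrt{2} \sqrt{\left(- \frac{3}{4}\right) 6} = 149 - \sqrt{2} \sqrt{- \frac{9}{2}} = 149 - \sqrt{2} \frac{3 i \sqrt{2}}{2} = 149 - 3 i$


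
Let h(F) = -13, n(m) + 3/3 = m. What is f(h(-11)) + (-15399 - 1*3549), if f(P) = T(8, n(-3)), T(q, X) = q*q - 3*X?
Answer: -18872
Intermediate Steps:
n(m) = -1 + m
T(q, X) = q² - 3*X
f(P) = 76 (f(P) = 8² - 3*(-1 - 3) = 64 - 3*(-4) = 64 + 12 = 76)
f(h(-11)) + (-15399 - 1*3549) = 76 + (-15399 - 1*3549) = 76 + (-15399 - 3549) = 76 - 18948 = -18872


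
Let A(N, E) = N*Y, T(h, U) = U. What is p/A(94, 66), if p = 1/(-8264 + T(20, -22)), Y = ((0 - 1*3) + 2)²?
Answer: -1/778884 ≈ -1.2839e-6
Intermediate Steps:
Y = 1 (Y = ((0 - 3) + 2)² = (-3 + 2)² = (-1)² = 1)
A(N, E) = N (A(N, E) = N*1 = N)
p = -1/8286 (p = 1/(-8264 - 22) = 1/(-8286) = -1/8286 ≈ -0.00012069)
p/A(94, 66) = -1/8286/94 = -1/8286*1/94 = -1/778884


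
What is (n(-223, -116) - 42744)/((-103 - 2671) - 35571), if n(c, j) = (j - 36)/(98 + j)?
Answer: 76924/69021 ≈ 1.1145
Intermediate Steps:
n(c, j) = (-36 + j)/(98 + j)
(n(-223, -116) - 42744)/((-103 - 2671) - 35571) = ((-36 - 116)/(98 - 116) - 42744)/((-103 - 2671) - 35571) = (-152/(-18) - 42744)/(-2774 - 35571) = (-1/18*(-152) - 42744)/(-38345) = (76/9 - 42744)*(-1/38345) = -384620/9*(-1/38345) = 76924/69021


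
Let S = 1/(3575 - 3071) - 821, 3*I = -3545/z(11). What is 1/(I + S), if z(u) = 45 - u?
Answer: -8568/7332091 ≈ -0.0011686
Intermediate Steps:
I = -3545/102 (I = (-3545/(45 - 1*11))/3 = (-3545/(45 - 11))/3 = (-3545/34)/3 = (-3545*1/34)/3 = (⅓)*(-3545/34) = -3545/102 ≈ -34.755)
S = -413783/504 (S = 1/504 - 821 = -413783/504 ≈ -821.00)
1/(I + S) = 1/(-3545/102 - 413783/504) = 1/(-7332091/8568) = -8568/7332091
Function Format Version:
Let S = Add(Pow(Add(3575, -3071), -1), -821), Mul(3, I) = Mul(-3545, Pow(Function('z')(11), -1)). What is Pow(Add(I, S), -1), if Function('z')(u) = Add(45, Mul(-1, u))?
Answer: Rational(-8568, 7332091) ≈ -0.0011686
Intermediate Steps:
I = Rational(-3545, 102) (I = Mul(Rational(1, 3), Mul(-3545, Pow(Add(45, Mul(-1, 11)), -1))) = Mul(Rational(1, 3), Mul(-3545, Pow(Add(45, -11), -1))) = Mul(Rational(1, 3), Mul(-3545, Pow(34, -1))) = Mul(Rational(1, 3), Mul(-3545, Rational(1, 34))) = Mul(Rational(1, 3), Rational(-3545, 34)) = Rational(-3545, 102) ≈ -34.755)
S = Rational(-413783, 504) (S = Add(Pow(504, -1), -821) = Add(Rational(1, 504), -821) = Rational(-413783, 504) ≈ -821.00)
Pow(Add(I, S), -1) = Pow(Add(Rational(-3545, 102), Rational(-413783, 504)), -1) = Pow(Rational(-7332091, 8568), -1) = Rational(-8568, 7332091)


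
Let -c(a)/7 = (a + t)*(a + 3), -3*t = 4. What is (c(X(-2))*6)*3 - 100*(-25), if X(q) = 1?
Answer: 2668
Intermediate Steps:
t = -4/3 (t = -1/3*4 = -4/3 ≈ -1.3333)
c(a) = -7*(3 + a)*(-4/3 + a) (c(a) = -7*(a - 4/3)*(a + 3) = -7*(-4/3 + a)*(3 + a) = -7*(3 + a)*(-4/3 + a))
(c(X(-2))*6)*3 - 100*(-25) = ((28 - 7*1**2 - 35/3*1)*6)*3 - 100*(-25) = ((28 - 7*1 - 35/3)*6)*3 + 2500 = ((28 - 7 - 35/3)*6)*3 + 2500 = ((28/3)*6)*3 + 2500 = 56*3 + 2500 = 168 + 2500 = 2668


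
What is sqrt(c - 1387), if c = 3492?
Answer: sqrt(2105) ≈ 45.880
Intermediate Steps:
sqrt(c - 1387) = sqrt(3492 - 1387) = sqrt(2105)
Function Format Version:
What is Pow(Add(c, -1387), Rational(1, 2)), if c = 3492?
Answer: Pow(2105, Rational(1, 2)) ≈ 45.880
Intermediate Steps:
Pow(Add(c, -1387), Rational(1, 2)) = Pow(Add(3492, -1387), Rational(1, 2)) = Pow(2105, Rational(1, 2))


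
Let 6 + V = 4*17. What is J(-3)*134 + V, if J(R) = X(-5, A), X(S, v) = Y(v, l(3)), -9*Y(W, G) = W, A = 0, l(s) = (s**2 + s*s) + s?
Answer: 62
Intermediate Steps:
l(s) = s + 2*s**2 (l(s) = (s**2 + s**2) + s = 2*s**2 + s = s + 2*s**2)
V = 62 (V = -6 + 4*17 = -6 + 68 = 62)
Y(W, G) = -W/9
X(S, v) = -v/9
J(R) = 0 (J(R) = -1/9*0 = 0)
J(-3)*134 + V = 0*134 + 62 = 0 + 62 = 62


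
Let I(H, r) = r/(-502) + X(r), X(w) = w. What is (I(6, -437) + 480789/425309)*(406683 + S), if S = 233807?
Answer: -29742600803111475/106752559 ≈ -2.7861e+8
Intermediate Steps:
I(H, r) = 501*r/502 (I(H, r) = r/(-502) + r = -r/502 + r = 501*r/502)
(I(6, -437) + 480789/425309)*(406683 + S) = ((501/502)*(-437) + 480789/425309)*(406683 + 233807) = (-218937/502 + 480789*(1/425309))*640490 = (-218937/502 + 480789/425309)*640490 = -92874520455/213505118*640490 = -29742600803111475/106752559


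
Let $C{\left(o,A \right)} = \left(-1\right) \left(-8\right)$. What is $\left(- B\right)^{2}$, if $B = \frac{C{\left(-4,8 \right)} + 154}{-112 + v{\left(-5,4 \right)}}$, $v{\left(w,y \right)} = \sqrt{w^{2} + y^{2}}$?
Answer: $\frac{26244}{\left(112 - \sqrt{41}\right)^{2}} \approx 2.3536$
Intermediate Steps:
$C{\left(o,A \right)} = 8$
$B = \frac{162}{-112 + \sqrt{41}}$ ($B = \frac{8 + 154}{-112 + \sqrt{\left(-5\right)^{2} + 4^{2}}} = \frac{162}{-112 + \sqrt{25 + 16}} = \frac{162}{-112 + \sqrt{41}} \approx -1.5341$)
$\left(- B\right)^{2} = \left(- (- \frac{18144}{12503} - \frac{162 \sqrt{41}}{12503})\right)^{2} = \left(\frac{18144}{12503} + \frac{162 \sqrt{41}}{12503}\right)^{2}$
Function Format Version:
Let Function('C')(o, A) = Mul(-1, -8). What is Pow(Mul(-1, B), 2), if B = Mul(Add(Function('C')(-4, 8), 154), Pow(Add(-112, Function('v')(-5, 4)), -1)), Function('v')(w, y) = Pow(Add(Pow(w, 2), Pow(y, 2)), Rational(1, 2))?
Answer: Mul(26244, Pow(Add(112, Mul(-1, Pow(41, Rational(1, 2)))), -2)) ≈ 2.3536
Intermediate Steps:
Function('C')(o, A) = 8
B = Mul(162, Pow(Add(-112, Pow(41, Rational(1, 2))), -1)) (B = Mul(Add(8, 154), Pow(Add(-112, Pow(Add(Pow(-5, 2), Pow(4, 2)), Rational(1, 2))), -1)) = Mul(162, Pow(Add(-112, Pow(Add(25, 16), Rational(1, 2))), -1)) = Mul(162, Pow(Add(-112, Pow(41, Rational(1, 2))), -1)) ≈ -1.5341)
Pow(Mul(-1, B), 2) = Pow(Mul(-1, Add(Rational(-18144, 12503), Mul(Rational(-162, 12503), Pow(41, Rational(1, 2))))), 2) = Pow(Add(Rational(18144, 12503), Mul(Rational(162, 12503), Pow(41, Rational(1, 2)))), 2)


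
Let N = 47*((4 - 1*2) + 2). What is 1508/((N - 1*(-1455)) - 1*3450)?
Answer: -116/139 ≈ -0.83453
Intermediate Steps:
N = 188 (N = 47*((4 - 2) + 2) = 47*(2 + 2) = 47*4 = 188)
1508/((N - 1*(-1455)) - 1*3450) = 1508/((188 - 1*(-1455)) - 1*3450) = 1508/((188 + 1455) - 3450) = 1508/(1643 - 3450) = 1508/(-1807) = 1508*(-1/1807) = -116/139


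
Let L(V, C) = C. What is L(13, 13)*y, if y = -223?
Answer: -2899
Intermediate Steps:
L(13, 13)*y = 13*(-223) = -2899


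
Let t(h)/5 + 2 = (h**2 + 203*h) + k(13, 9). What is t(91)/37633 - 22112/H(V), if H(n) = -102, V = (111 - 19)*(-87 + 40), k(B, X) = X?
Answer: 422894503/1919283 ≈ 220.34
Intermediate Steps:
V = -4324 (V = 92*(-47) = -4324)
t(h) = 35 + 5*h**2 + 1015*h (t(h) = -10 + 5*((h**2 + 203*h) + 9) = -10 + 5*(9 + h**2 + 203*h) = -10 + (45 + 5*h**2 + 1015*h) = 35 + 5*h**2 + 1015*h)
t(91)/37633 - 22112/H(V) = (35 + 5*91**2 + 1015*91)/37633 - 22112/(-102) = (35 + 5*8281 + 92365)*(1/37633) - 22112*(-1/102) = (35 + 41405 + 92365)*(1/37633) + 11056/51 = 133805*(1/37633) + 11056/51 = 133805/37633 + 11056/51 = 422894503/1919283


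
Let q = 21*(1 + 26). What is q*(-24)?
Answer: -13608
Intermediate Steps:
q = 567 (q = 21*27 = 567)
q*(-24) = 567*(-24) = -13608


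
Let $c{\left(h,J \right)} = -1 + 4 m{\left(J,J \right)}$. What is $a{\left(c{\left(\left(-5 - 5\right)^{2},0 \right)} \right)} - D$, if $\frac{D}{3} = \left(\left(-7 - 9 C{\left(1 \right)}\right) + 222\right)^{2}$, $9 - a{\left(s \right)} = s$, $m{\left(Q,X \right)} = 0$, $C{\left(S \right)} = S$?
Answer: $-127298$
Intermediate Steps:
$c{\left(h,J \right)} = -1$ ($c{\left(h,J \right)} = -1 + 4 \cdot 0 = -1 + 0 = -1$)
$a{\left(s \right)} = 9 - s$
$D = 127308$ ($D = 3 \left(\left(-7 - 9\right) + 222\right)^{2} = 3 \left(-16 + 222\right)^{2} = 3 \cdot 206^{2} = 3 \cdot 42436 = 127308$)
$a{\left(c{\left(\left(-5 - 5\right)^{2},0 \right)} \right)} - D = \left(9 - -1\right) - 127308 = \left(9 + 1\right) - 127308 = 10 - 127308 = -127298$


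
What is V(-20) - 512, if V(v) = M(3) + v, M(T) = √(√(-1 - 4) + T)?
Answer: -532 + √(3 + I*√5) ≈ -530.16 + 0.60896*I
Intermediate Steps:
M(T) = √(T + I*√5) (M(T) = √(√(-5) + T) = √(I*√5 + T) = √(T + I*√5))
V(v) = v + √(3 + I*√5) (V(v) = √(3 + I*√5) + v = v + √(3 + I*√5))
V(-20) - 512 = (-20 + √(3 + I*√5)) - 512 = -532 + √(3 + I*√5)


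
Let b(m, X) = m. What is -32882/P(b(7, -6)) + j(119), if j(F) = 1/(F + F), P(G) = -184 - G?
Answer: 7826107/45458 ≈ 172.16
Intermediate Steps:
j(F) = 1/(2*F)
-32882/P(b(7, -6)) + j(119) = -32882/(-184 - 1*7) + (½)/119 = -32882/(-184 - 7) + (½)*(1/119) = -32882/(-191) + 1/238 = -32882*(-1/191) + 1/238 = 32882/191 + 1/238 = 7826107/45458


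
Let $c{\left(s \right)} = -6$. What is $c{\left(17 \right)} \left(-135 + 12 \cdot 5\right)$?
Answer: $450$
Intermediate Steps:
$c{\left(17 \right)} \left(-135 + 12 \cdot 5\right) = - 6 \left(-135 + 12 \cdot 5\right) = - 6 \left(-135 + 60\right) = \left(-6\right) \left(-75\right) = 450$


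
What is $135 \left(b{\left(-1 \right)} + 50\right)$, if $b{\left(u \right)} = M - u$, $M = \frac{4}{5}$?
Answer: $6993$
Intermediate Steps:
$M = \frac{4}{5}$ ($M = 4 \cdot \frac{1}{5} = \frac{4}{5} \approx 0.8$)
$b{\left(u \right)} = \frac{4}{5} - u$
$135 \left(b{\left(-1 \right)} + 50\right) = 135 \left(\left(\frac{4}{5} - -1\right) + 50\right) = 135 \left(\left(\frac{4}{5} + 1\right) + 50\right) = 135 \left(\frac{9}{5} + 50\right) = 135 \cdot \frac{259}{5} = 6993$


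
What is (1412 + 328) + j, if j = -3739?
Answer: -1999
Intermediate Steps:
(1412 + 328) + j = (1412 + 328) - 3739 = 1740 - 3739 = -1999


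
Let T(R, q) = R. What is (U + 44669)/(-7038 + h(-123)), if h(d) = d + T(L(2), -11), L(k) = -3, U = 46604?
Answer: -91273/7164 ≈ -12.741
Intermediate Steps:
h(d) = -3 + d (h(d) = d - 3 = -3 + d)
(U + 44669)/(-7038 + h(-123)) = (46604 + 44669)/(-7038 + (-3 - 123)) = 91273/(-7038 - 126) = 91273/(-7164) = 91273*(-1/7164) = -91273/7164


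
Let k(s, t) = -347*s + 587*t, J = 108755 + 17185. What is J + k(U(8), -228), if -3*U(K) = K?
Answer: -20912/3 ≈ -6970.7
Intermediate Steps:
J = 125940
U(K) = -K/3
J + k(U(8), -228) = 125940 + (-(-347)*8/3 + 587*(-228)) = 125940 + (-347*(-8/3) - 133836) = 125940 + (2776/3 - 133836) = 125940 - 398732/3 = -20912/3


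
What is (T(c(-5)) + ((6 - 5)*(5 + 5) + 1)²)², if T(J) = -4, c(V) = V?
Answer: 13689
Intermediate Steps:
(T(c(-5)) + ((6 - 5)*(5 + 5) + 1)²)² = (-4 + ((6 - 5)*(5 + 5) + 1)²)² = (-4 + (1*10 + 1)²)² = (-4 + (10 + 1)²)² = (-4 + 11²)² = (-4 + 121)² = 117² = 13689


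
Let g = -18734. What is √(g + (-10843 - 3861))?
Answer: I*√33438 ≈ 182.86*I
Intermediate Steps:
√(g + (-10843 - 3861)) = √(-18734 + (-10843 - 3861)) = √(-18734 - 14704) = √(-33438) = I*√33438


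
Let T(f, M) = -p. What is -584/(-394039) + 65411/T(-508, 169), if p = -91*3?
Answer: 25774644461/107572647 ≈ 239.60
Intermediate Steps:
p = -273
T(f, M) = 273 (T(f, M) = -1*(-273) = 273)
-584/(-394039) + 65411/T(-508, 169) = -584/(-394039) + 65411/273 = -584*(-1/394039) + 65411*(1/273) = 584/394039 + 65411/273 = 25774644461/107572647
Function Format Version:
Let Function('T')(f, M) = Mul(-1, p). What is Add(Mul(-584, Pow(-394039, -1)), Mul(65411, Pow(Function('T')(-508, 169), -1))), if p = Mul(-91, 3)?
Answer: Rational(25774644461, 107572647) ≈ 239.60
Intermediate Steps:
p = -273
Function('T')(f, M) = 273 (Function('T')(f, M) = Mul(-1, -273) = 273)
Add(Mul(-584, Pow(-394039, -1)), Mul(65411, Pow(Function('T')(-508, 169), -1))) = Add(Mul(-584, Pow(-394039, -1)), Mul(65411, Pow(273, -1))) = Add(Mul(-584, Rational(-1, 394039)), Mul(65411, Rational(1, 273))) = Add(Rational(584, 394039), Rational(65411, 273)) = Rational(25774644461, 107572647)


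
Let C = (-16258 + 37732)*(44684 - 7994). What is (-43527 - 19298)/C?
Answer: -12565/157576212 ≈ -7.9739e-5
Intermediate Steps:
C = 787881060 (C = 21474*36690 = 787881060)
(-43527 - 19298)/C = (-43527 - 19298)/787881060 = -62825*1/787881060 = -12565/157576212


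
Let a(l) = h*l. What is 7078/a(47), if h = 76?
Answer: 3539/1786 ≈ 1.9815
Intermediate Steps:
a(l) = 76*l
7078/a(47) = 7078/((76*47)) = 7078/3572 = 7078*(1/3572) = 3539/1786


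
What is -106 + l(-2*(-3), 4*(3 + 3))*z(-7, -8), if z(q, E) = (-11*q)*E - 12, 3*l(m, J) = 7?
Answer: -4714/3 ≈ -1571.3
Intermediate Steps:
l(m, J) = 7/3 (l(m, J) = (1/3)*7 = 7/3)
z(q, E) = -12 - 11*E*q (z(q, E) = -11*E*q - 12 = -12 - 11*E*q)
-106 + l(-2*(-3), 4*(3 + 3))*z(-7, -8) = -106 + 7*(-12 - 11*(-8)*(-7))/3 = -106 + 7*(-12 - 616)/3 = -106 + (7/3)*(-628) = -106 - 4396/3 = -4714/3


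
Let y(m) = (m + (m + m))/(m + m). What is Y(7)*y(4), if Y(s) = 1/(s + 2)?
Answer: ⅙ ≈ 0.16667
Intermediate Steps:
Y(s) = 1/(2 + s)
y(m) = 3/2 (y(m) = (m + 2*m)/((2*m)) = (3*m)*(1/(2*m)) = 3/2)
Y(7)*y(4) = (3/2)/(2 + 7) = (3/2)/9 = (⅑)*(3/2) = ⅙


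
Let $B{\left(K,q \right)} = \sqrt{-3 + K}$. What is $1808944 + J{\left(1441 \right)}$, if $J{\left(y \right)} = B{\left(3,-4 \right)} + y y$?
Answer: $3885425$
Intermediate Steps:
$J{\left(y \right)} = y^{2}$ ($J{\left(y \right)} = \sqrt{-3 + 3} + y y = \sqrt{0} + y^{2} = 0 + y^{2} = y^{2}$)
$1808944 + J{\left(1441 \right)} = 1808944 + 1441^{2} = 1808944 + 2076481 = 3885425$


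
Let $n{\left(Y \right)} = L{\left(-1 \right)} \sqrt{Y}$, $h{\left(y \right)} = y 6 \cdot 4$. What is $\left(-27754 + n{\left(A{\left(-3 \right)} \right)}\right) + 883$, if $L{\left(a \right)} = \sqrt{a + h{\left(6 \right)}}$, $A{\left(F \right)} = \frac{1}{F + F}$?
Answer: $-26871 + \frac{i \sqrt{858}}{6} \approx -26871.0 + 4.8819 i$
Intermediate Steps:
$A{\left(F \right)} = \frac{1}{2 F}$
$h{\left(y \right)} = 24 y$ ($h{\left(y \right)} = 6 y 4 = 24 y$)
$L{\left(a \right)} = \sqrt{144 + a}$ ($L{\left(a \right)} = \sqrt{a + 24 \cdot 6} = \sqrt{a + 144} = \sqrt{144 + a}$)
$n{\left(Y \right)} = \sqrt{143} \sqrt{Y}$ ($n{\left(Y \right)} = \sqrt{144 - 1} \sqrt{Y} = \sqrt{143} \sqrt{Y}$)
$\left(-27754 + n{\left(A{\left(-3 \right)} \right)}\right) + 883 = \left(-27754 + \sqrt{143} \sqrt{\frac{1}{2 \left(-3\right)}}\right) + 883 = \left(-27754 + \sqrt{143} \sqrt{\frac{1}{2} \left(- \frac{1}{3}\right)}\right) + 883 = \left(-27754 + \sqrt{143} \sqrt{- \frac{1}{6}}\right) + 883 = \left(-27754 + \sqrt{143} \frac{i \sqrt{6}}{6}\right) + 883 = \left(-27754 + \frac{i \sqrt{858}}{6}\right) + 883 = -26871 + \frac{i \sqrt{858}}{6}$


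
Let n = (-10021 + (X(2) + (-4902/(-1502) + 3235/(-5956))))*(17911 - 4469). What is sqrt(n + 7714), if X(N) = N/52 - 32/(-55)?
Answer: I*sqrt(16837380820517187102970)/11182390 ≈ 11604.0*I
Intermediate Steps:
X(N) = 32/55 + N/52 (X(N) = N*(1/52) - 32*(-1/55) = N/52 + 32/55 = 32/55 + N/52)
n = -1505791286493683/11182390 (n = (-10021 + ((32/55 + (1/52)*2) + (-4902/(-1502) + 3235/(-5956))))*(17911 - 4469) = (-10021 + ((32/55 + 1/26) + (-4902*(-1/1502) + 3235*(-1/5956))))*13442 = (-10021 + (887/1430 + (2451/751 - 3235/5956)))*13442 = (-10021 + (887/1430 + 12168671/4472956))*13442 = (-10021 + 10684355751/3198163540)*13442 = -32038112478589/3198163540*13442 = -1505791286493683/11182390 ≈ -1.3466e+8)
sqrt(n + 7714) = sqrt(-1505791286493683/11182390 + 7714) = sqrt(-1505705025537223/11182390) = I*sqrt(16837380820517187102970)/11182390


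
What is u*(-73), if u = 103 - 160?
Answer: 4161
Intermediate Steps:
u = -57
u*(-73) = -57*(-73) = 4161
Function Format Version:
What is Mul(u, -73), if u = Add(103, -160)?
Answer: 4161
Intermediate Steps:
u = -57
Mul(u, -73) = Mul(-57, -73) = 4161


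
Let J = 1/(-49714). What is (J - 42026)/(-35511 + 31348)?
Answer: 2089280565/206959382 ≈ 10.095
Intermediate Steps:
J = -1/49714 ≈ -2.0115e-5
(J - 42026)/(-35511 + 31348) = (-1/49714 - 42026)/(-35511 + 31348) = -2089280565/49714/(-4163) = -2089280565/49714*(-1/4163) = 2089280565/206959382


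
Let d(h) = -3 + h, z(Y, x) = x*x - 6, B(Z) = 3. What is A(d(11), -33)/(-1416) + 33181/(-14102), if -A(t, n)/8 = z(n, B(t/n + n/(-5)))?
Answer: -1943577/832018 ≈ -2.3360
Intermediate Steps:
z(Y, x) = -6 + x² (z(Y, x) = x² - 6 = -6 + x²)
A(t, n) = -24 (A(t, n) = -8*(-6 + 3²) = -8*(-6 + 9) = -8*3 = -24)
A(d(11), -33)/(-1416) + 33181/(-14102) = -24/(-1416) + 33181/(-14102) = -24*(-1/1416) + 33181*(-1/14102) = 1/59 - 33181/14102 = -1943577/832018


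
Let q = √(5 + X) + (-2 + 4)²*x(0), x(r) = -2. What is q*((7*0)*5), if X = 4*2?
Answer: 0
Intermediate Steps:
X = 8
q = -8 + √13 (q = √(5 + 8) + (-2 + 4)²*(-2) = √13 + 2²*(-2) = √13 + 4*(-2) = √13 - 8 = -8 + √13 ≈ -4.3944)
q*((7*0)*5) = (-8 + √13)*((7*0)*5) = (-8 + √13)*(0*5) = (-8 + √13)*0 = 0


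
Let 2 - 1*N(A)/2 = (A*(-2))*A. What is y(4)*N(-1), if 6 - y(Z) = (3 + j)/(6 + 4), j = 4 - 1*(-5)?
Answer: 192/5 ≈ 38.400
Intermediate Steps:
N(A) = 4 + 4*A² (N(A) = 4 - 2*A*(-2)*A = 4 - 2*(-2*A)*A = 4 - (-4)*A² = 4 + 4*A²)
j = 9 (j = 4 + 5 = 9)
y(Z) = 24/5 (y(Z) = 6 - (3 + 9)/(6 + 4) = 6 - 12/10 = 6 - 1*6/5 = 6 - 6/5 = 24/5)
y(4)*N(-1) = 24*(4 + 4*(-1)²)/5 = 24*(4 + 4*1)/5 = 24*(4 + 4)/5 = (24/5)*8 = 192/5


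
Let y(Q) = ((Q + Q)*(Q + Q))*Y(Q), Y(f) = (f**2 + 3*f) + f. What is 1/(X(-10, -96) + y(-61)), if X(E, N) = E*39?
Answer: 1/51751278 ≈ 1.9323e-8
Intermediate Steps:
Y(f) = f**2 + 4*f
X(E, N) = 39*E
y(Q) = 4*Q**3*(4 + Q) (y(Q) = ((Q + Q)*(Q + Q))*(Q*(4 + Q)) = ((2*Q)*(2*Q))*(Q*(4 + Q)) = (4*Q**2)*(Q*(4 + Q)) = 4*Q**3*(4 + Q))
1/(X(-10, -96) + y(-61)) = 1/(39*(-10) + 4*(-61)**3*(4 - 61)) = 1/(-390 + 4*(-226981)*(-57)) = 1/(-390 + 51751668) = 1/51751278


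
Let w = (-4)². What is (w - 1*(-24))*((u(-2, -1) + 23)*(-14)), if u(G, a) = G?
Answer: -11760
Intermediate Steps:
w = 16
(w - 1*(-24))*((u(-2, -1) + 23)*(-14)) = (16 - 1*(-24))*((-2 + 23)*(-14)) = (16 + 24)*(21*(-14)) = 40*(-294) = -11760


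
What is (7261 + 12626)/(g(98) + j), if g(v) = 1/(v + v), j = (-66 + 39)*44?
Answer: -3897852/232847 ≈ -16.740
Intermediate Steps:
j = -1188 (j = -27*44 = -1188)
g(v) = 1/(2*v)
(7261 + 12626)/(g(98) + j) = (7261 + 12626)/((1/2)/98 - 1188) = 19887/((1/2)*(1/98) - 1188) = 19887/(1/196 - 1188) = 19887/(-232847/196) = 19887*(-196/232847) = -3897852/232847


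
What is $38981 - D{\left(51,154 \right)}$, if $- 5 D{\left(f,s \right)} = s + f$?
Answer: $39022$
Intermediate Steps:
$D{\left(f,s \right)} = - \frac{f}{5} - \frac{s}{5}$ ($D{\left(f,s \right)} = - \frac{s + f}{5} = - \frac{f + s}{5} = - \frac{f}{5} - \frac{s}{5}$)
$38981 - D{\left(51,154 \right)} = 38981 - \left(\left(- \frac{1}{5}\right) 51 - \frac{154}{5}\right) = 38981 - \left(- \frac{51}{5} - \frac{154}{5}\right) = 38981 - -41 = 38981 + 41 = 39022$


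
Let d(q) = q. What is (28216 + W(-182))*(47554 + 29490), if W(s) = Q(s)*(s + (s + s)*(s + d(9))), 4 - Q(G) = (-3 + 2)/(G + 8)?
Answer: 623396826316/29 ≈ 2.1496e+10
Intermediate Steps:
Q(G) = 4 + 1/(8 + G) (Q(G) = 4 - (-3 + 2)/(G + 8) = 4 - (-1)/(8 + G) = 4 + 1/(8 + G))
W(s) = (33 + 4*s)*(s + 2*s*(9 + s))/(8 + s) (W(s) = ((33 + 4*s)/(8 + s))*(s + (s + s)*(s + 9)) = ((33 + 4*s)/(8 + s))*(s + (2*s)*(9 + s)) = ((33 + 4*s)/(8 + s))*(s + 2*s*(9 + s)) = (33 + 4*s)*(s + 2*s*(9 + s))/(8 + s))
(28216 + W(-182))*(47554 + 29490) = (28216 - 182*(19 + 2*(-182))*(33 + 4*(-182))/(8 - 182))*(47554 + 29490) = (28216 - 182*(19 - 364)*(33 - 728)/(-174))*77044 = (28216 - 182*(-1/174)*(-345)*(-695))*77044 = (28216 + 7273175/29)*77044 = (8091439/29)*77044 = 623396826316/29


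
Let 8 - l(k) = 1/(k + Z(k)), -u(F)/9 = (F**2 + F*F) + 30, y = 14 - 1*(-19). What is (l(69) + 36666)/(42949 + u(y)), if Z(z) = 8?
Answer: 2823897/1776929 ≈ 1.5892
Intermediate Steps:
y = 33 (y = 14 + 19 = 33)
u(F) = -270 - 18*F**2 (u(F) = -9*((F**2 + F*F) + 30) = -9*((F**2 + F**2) + 30) = -9*(2*F**2 + 30) = -9*(30 + 2*F**2) = -270 - 18*F**2)
l(k) = 8 - 1/(8 + k) (l(k) = 8 - 1/(k + 8) = 8 - 1/(8 + k))
(l(69) + 36666)/(42949 + u(y)) = ((63 + 8*69)/(8 + 69) + 36666)/(42949 + (-270 - 18*33**2)) = ((63 + 552)/77 + 36666)/(42949 + (-270 - 18*1089)) = ((1/77)*615 + 36666)/(42949 + (-270 - 19602)) = (615/77 + 36666)/(42949 - 19872) = (2823897/77)/23077 = (2823897/77)*(1/23077) = 2823897/1776929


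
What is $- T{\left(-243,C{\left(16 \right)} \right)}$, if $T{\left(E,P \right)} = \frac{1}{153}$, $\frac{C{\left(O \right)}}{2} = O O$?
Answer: $- \frac{1}{153} \approx -0.0065359$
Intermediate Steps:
$C{\left(O \right)} = 2 O^{2}$ ($C{\left(O \right)} = 2 O O = 2 O^{2}$)
$T{\left(E,P \right)} = \frac{1}{153}$
$- T{\left(-243,C{\left(16 \right)} \right)} = \left(-1\right) \frac{1}{153} = - \frac{1}{153}$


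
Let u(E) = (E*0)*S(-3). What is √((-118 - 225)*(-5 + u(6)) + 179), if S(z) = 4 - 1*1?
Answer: √1894 ≈ 43.520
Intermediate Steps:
S(z) = 3 (S(z) = 4 - 1 = 3)
u(E) = 0 (u(E) = (E*0)*3 = 0*3 = 0)
√((-118 - 225)*(-5 + u(6)) + 179) = √((-118 - 225)*(-5 + 0) + 179) = √(-343*(-5) + 179) = √(1715 + 179) = √1894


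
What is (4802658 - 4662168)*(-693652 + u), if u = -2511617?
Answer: -450308241810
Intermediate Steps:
(4802658 - 4662168)*(-693652 + u) = (4802658 - 4662168)*(-693652 - 2511617) = 140490*(-3205269) = -450308241810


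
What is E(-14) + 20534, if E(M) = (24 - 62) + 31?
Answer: 20527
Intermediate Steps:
E(M) = -7 (E(M) = -38 + 31 = -7)
E(-14) + 20534 = -7 + 20534 = 20527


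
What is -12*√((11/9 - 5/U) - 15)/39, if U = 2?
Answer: -2*I*√586/39 ≈ -1.2414*I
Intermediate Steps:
-12*√((11/9 - 5/U) - 15)/39 = -12*√((11/9 - 5/2) - 15)/39 = -12*√((11*(⅑) - 5*½) - 15)*(1/39) = -12*√((11/9 - 5/2) - 15)*(1/39) = -12*√(-23/18 - 15)*(1/39) = -2*I*√586*(1/39) = -2*I*√586/39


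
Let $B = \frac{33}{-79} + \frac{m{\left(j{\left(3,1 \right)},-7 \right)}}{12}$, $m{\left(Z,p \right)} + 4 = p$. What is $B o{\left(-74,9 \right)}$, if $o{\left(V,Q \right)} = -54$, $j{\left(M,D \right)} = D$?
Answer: $\frac{11385}{158} \approx 72.057$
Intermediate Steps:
$m{\left(Z,p \right)} = -4 + p$
$B = - \frac{1265}{948}$ ($B = \frac{33}{-79} + \frac{-4 - 7}{12} = 33 \left(- \frac{1}{79}\right) - \frac{11}{12} = - \frac{33}{79} - \frac{11}{12} = - \frac{1265}{948} \approx -1.3344$)
$B o{\left(-74,9 \right)} = \left(- \frac{1265}{948}\right) \left(-54\right) = \frac{11385}{158}$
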